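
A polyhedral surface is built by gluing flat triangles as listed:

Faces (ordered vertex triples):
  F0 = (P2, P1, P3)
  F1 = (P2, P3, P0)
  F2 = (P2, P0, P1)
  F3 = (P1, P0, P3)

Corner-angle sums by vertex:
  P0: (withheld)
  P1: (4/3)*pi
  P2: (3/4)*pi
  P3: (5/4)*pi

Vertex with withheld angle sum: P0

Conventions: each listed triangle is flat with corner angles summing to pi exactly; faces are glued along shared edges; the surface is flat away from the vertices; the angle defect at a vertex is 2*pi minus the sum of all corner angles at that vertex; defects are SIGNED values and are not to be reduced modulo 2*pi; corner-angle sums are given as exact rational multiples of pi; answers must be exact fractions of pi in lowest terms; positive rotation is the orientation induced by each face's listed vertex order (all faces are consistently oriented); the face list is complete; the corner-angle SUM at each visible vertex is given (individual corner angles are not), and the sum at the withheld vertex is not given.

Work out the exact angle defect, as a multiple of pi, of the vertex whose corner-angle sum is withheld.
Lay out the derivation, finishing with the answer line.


V = 4, E = 6, F = 4; chi = V - E + F = 2
Gauss-Bonnet: total defect = 2*pi*chi = 4*pi; visible defects sum to (8/3)*pi

Answer: defect(P0) = (4/3)*pi


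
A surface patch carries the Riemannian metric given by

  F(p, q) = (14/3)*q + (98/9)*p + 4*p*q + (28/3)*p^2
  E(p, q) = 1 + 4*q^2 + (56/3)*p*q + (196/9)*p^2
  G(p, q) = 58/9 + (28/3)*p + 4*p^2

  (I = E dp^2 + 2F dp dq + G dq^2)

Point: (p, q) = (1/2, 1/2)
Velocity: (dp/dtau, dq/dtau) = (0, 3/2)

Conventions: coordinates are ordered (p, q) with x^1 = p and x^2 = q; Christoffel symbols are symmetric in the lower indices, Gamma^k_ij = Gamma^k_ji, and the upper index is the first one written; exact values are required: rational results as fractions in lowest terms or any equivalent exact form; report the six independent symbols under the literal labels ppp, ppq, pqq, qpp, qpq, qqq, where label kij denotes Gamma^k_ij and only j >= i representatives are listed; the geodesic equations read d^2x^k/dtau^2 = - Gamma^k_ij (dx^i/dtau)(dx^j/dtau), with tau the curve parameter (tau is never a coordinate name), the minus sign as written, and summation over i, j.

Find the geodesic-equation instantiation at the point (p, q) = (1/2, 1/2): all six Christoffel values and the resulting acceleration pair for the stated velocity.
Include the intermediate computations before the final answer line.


E = 109/9, F = 100/9, G = 109/9 at the point
E_p = 280/9, E_q = 40/3, F_p = 200/9, F_q = 20/3, G_p = 40/3, G_q = 0
EG - F^2 = 209/9;  g^inv = (9/209) * [[109/9, -100/9], [-100/9, 109/9]]
first-kind symbols [ij,l] = (1/2)(d_i g_jl + d_j g_il - d_l g_ij): [pp,p] = E_p/2 = 140/9, [pp,q] = F_p - E_q/2 = 140/9, [pq,p] = E_q/2 = 20/3, [pq,q] = G_p/2 = 20/3, [qq,p] = F_q - G_p/2 = 0, [qq,q] = G_q/2 = 0
Gamma^p_ij = (G*[ij,p] - F*[ij,q])/(EG - F^2), Gamma^q_ij = (E*[ij,q] - F*[ij,p])/(EG - F^2)
Gamma_ppp = 140/209, Gamma_ppq = 60/209, Gamma_pqq = 0, Gamma_qpp = 140/209, Gamma_qpq = 60/209, Gamma_qqq = 0
d^2p/dtau^2 = -(Gamma_ppp*(0)^2 + 2*Gamma_ppq*(0)*(3/2) + Gamma_pqq*(3/2)^2) = 0
d^2q/dtau^2 = -(Gamma_qpp*(0)^2 + 2*Gamma_qpq*(0)*(3/2) + Gamma_qqq*(3/2)^2) = 0

Answer: Gamma_ppp = 140/209, Gamma_ppq = 60/209, Gamma_pqq = 0, Gamma_qpp = 140/209, Gamma_qpq = 60/209, Gamma_qqq = 0; accelerations (d^2p/dtau^2, d^2q/dtau^2) = (0, 0)


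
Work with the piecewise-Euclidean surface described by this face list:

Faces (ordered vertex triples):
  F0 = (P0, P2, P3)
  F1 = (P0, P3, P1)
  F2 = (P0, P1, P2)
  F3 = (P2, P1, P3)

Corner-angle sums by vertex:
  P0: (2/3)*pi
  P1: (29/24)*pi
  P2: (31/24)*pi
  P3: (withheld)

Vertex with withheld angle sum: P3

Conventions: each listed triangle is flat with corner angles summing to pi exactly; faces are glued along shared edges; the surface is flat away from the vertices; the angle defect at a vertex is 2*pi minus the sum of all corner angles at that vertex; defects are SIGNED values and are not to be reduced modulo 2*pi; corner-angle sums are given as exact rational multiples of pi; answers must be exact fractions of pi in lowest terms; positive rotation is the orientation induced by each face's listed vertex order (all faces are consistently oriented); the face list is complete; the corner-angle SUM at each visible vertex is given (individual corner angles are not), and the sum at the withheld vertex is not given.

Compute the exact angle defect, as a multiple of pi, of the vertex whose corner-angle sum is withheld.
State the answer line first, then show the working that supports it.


Answer: defect(P3) = (7/6)*pi

V = 4, E = 6, F = 4; chi = V - E + F = 2
Gauss-Bonnet: total defect = 2*pi*chi = 4*pi; visible defects sum to (17/6)*pi


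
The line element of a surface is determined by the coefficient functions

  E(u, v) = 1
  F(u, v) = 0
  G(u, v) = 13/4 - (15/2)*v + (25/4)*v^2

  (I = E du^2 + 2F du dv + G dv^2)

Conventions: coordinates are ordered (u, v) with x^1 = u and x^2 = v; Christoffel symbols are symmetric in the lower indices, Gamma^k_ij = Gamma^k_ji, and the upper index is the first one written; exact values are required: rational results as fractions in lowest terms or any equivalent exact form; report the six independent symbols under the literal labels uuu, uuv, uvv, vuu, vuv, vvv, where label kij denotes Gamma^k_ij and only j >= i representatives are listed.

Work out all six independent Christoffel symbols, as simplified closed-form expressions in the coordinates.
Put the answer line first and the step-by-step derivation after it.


Answer: Gamma_uuu = 0, Gamma_uuv = 0, Gamma_uvv = 0, Gamma_vuu = 0, Gamma_vuv = 0, Gamma_vvv = (25*v - 15)/(25*v^2 - 30*v + 13)

E = 1; F = 0; G = 13/4 - (15/2)*v + (25/4)*v^2
Gamma^k_ij = (1/2) g^{kl} (d_i g_jl + d_j g_il - d_l g_ij), with g^inv = (1/(EG-F^2)) [[G, -F], [-F, E]]
first partials: E_u = 0, E_v = 0, F_u = 0, F_v = 0, G_u = 0, G_v = -15/2 + (25/2)*v
D = EG - F^2 = 13/4 - (15/2)*v + (25/4)*v^2
expanded: Gamma^u_uu = (G E_u - 2F F_u + F E_v)/(2D), Gamma^u_uv = (G E_v - F G_u)/(2D), Gamma^u_vv = (2G F_v - G G_u - F G_v)/(2D), Gamma^v_uu = (2E F_u - E E_v - F E_u)/(2D), Gamma^v_uv = (E G_u - F E_v)/(2D), Gamma^v_vv = (E G_v - 2F F_v + F G_u)/(2D); substitute and cancel common factors


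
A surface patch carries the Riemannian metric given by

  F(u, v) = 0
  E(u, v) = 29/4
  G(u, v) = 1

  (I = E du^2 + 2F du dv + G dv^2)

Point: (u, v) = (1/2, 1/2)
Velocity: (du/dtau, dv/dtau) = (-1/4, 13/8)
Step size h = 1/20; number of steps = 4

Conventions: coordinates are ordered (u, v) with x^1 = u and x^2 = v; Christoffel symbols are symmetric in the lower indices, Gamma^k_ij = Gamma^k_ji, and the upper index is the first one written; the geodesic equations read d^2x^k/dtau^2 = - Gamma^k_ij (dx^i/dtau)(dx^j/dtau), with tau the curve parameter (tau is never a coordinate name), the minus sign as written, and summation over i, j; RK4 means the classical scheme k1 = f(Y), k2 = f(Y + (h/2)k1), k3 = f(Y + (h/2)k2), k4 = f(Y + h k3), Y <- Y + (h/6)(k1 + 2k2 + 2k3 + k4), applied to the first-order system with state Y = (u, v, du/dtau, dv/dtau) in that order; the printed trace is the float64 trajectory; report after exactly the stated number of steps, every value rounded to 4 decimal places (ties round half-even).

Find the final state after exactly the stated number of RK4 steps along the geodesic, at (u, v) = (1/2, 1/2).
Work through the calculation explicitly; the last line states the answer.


f(Y) = (du/dtau, dv/dtau, -Gamma^u_ij Y'^i Y'^j, -Gamma^v_ij Y'^i Y'^j) with the Gammas evaluated at the stage position; h = 0.050000; intermediate values shown to 6 dp
step 0: u = 0.5000, v = 0.5000, du/dtau = -0.2500, dv/dtau = 1.6250
step 1:
  k1: at (u, v) = (0.500000, 0.500000), (du/dtau, dv/dtau) = (-0.250000, 1.625000); Gamma_uuu = 0.000000, Gamma_uuv = 0.000000, Gamma_uvv = 0.000000, Gamma_vuu = 0.000000, Gamma_vuv = 0.000000, Gamma_vvv = 0.000000; k1 = (-0.250000, 1.625000, 0.000000, 0.000000)
  k2: at (u, v) = (0.493750, 0.540625), (du/dtau, dv/dtau) = (-0.250000, 1.625000); Gamma_uuu = 0.000000, Gamma_uuv = 0.000000, Gamma_uvv = 0.000000, Gamma_vuu = 0.000000, Gamma_vuv = 0.000000, Gamma_vvv = 0.000000; k2 = (-0.250000, 1.625000, 0.000000, 0.000000)
  k3: at (u, v) = (0.493750, 0.540625), (du/dtau, dv/dtau) = (-0.250000, 1.625000); Gamma_uuu = 0.000000, Gamma_uuv = 0.000000, Gamma_uvv = 0.000000, Gamma_vuu = 0.000000, Gamma_vuv = 0.000000, Gamma_vvv = 0.000000; k3 = (-0.250000, 1.625000, 0.000000, 0.000000)
  k4: at (u, v) = (0.487500, 0.581250), (du/dtau, dv/dtau) = (-0.250000, 1.625000); Gamma_uuu = 0.000000, Gamma_uuv = 0.000000, Gamma_uvv = 0.000000, Gamma_vuu = 0.000000, Gamma_vuv = 0.000000, Gamma_vvv = 0.000000; k4 = (-0.250000, 1.625000, 0.000000, 0.000000)
  Y <- Y + (h/6)(k1 + 2k2 + 2k3 + k4): u = 0.4875, v = 0.5813, du/dtau = -0.2500, dv/dtau = 1.6250
step 2:
  k1: at (u, v) = (0.487500, 0.581250), (du/dtau, dv/dtau) = (-0.250000, 1.625000); Gamma_uuu = 0.000000, Gamma_uuv = 0.000000, Gamma_uvv = 0.000000, Gamma_vuu = 0.000000, Gamma_vuv = 0.000000, Gamma_vvv = 0.000000; k1 = (-0.250000, 1.625000, 0.000000, 0.000000)
  k2: at (u, v) = (0.481250, 0.621875), (du/dtau, dv/dtau) = (-0.250000, 1.625000); Gamma_uuu = 0.000000, Gamma_uuv = 0.000000, Gamma_uvv = 0.000000, Gamma_vuu = 0.000000, Gamma_vuv = 0.000000, Gamma_vvv = 0.000000; k2 = (-0.250000, 1.625000, 0.000000, 0.000000)
  k3: at (u, v) = (0.481250, 0.621875), (du/dtau, dv/dtau) = (-0.250000, 1.625000); Gamma_uuu = 0.000000, Gamma_uuv = 0.000000, Gamma_uvv = 0.000000, Gamma_vuu = 0.000000, Gamma_vuv = 0.000000, Gamma_vvv = 0.000000; k3 = (-0.250000, 1.625000, 0.000000, 0.000000)
  k4: at (u, v) = (0.475000, 0.662500), (du/dtau, dv/dtau) = (-0.250000, 1.625000); Gamma_uuu = 0.000000, Gamma_uuv = 0.000000, Gamma_uvv = 0.000000, Gamma_vuu = 0.000000, Gamma_vuv = 0.000000, Gamma_vvv = 0.000000; k4 = (-0.250000, 1.625000, 0.000000, 0.000000)
  Y <- Y + (h/6)(k1 + 2k2 + 2k3 + k4): u = 0.4750, v = 0.6625, du/dtau = -0.2500, dv/dtau = 1.6250
step 3:
  k1: at (u, v) = (0.475000, 0.662500), (du/dtau, dv/dtau) = (-0.250000, 1.625000); Gamma_uuu = 0.000000, Gamma_uuv = 0.000000, Gamma_uvv = 0.000000, Gamma_vuu = 0.000000, Gamma_vuv = 0.000000, Gamma_vvv = 0.000000; k1 = (-0.250000, 1.625000, 0.000000, 0.000000)
  k2: at (u, v) = (0.468750, 0.703125), (du/dtau, dv/dtau) = (-0.250000, 1.625000); Gamma_uuu = 0.000000, Gamma_uuv = 0.000000, Gamma_uvv = 0.000000, Gamma_vuu = 0.000000, Gamma_vuv = 0.000000, Gamma_vvv = 0.000000; k2 = (-0.250000, 1.625000, 0.000000, 0.000000)
  k3: at (u, v) = (0.468750, 0.703125), (du/dtau, dv/dtau) = (-0.250000, 1.625000); Gamma_uuu = 0.000000, Gamma_uuv = 0.000000, Gamma_uvv = 0.000000, Gamma_vuu = 0.000000, Gamma_vuv = 0.000000, Gamma_vvv = 0.000000; k3 = (-0.250000, 1.625000, 0.000000, 0.000000)
  k4: at (u, v) = (0.462500, 0.743750), (du/dtau, dv/dtau) = (-0.250000, 1.625000); Gamma_uuu = 0.000000, Gamma_uuv = 0.000000, Gamma_uvv = 0.000000, Gamma_vuu = 0.000000, Gamma_vuv = 0.000000, Gamma_vvv = 0.000000; k4 = (-0.250000, 1.625000, 0.000000, 0.000000)
  Y <- Y + (h/6)(k1 + 2k2 + 2k3 + k4): u = 0.4625, v = 0.7438, du/dtau = -0.2500, dv/dtau = 1.6250
step 4:
  k1: at (u, v) = (0.462500, 0.743750), (du/dtau, dv/dtau) = (-0.250000, 1.625000); Gamma_uuu = 0.000000, Gamma_uuv = 0.000000, Gamma_uvv = 0.000000, Gamma_vuu = 0.000000, Gamma_vuv = 0.000000, Gamma_vvv = 0.000000; k1 = (-0.250000, 1.625000, 0.000000, 0.000000)
  k2: at (u, v) = (0.456250, 0.784375), (du/dtau, dv/dtau) = (-0.250000, 1.625000); Gamma_uuu = 0.000000, Gamma_uuv = 0.000000, Gamma_uvv = 0.000000, Gamma_vuu = 0.000000, Gamma_vuv = 0.000000, Gamma_vvv = 0.000000; k2 = (-0.250000, 1.625000, 0.000000, 0.000000)
  k3: at (u, v) = (0.456250, 0.784375), (du/dtau, dv/dtau) = (-0.250000, 1.625000); Gamma_uuu = 0.000000, Gamma_uuv = 0.000000, Gamma_uvv = 0.000000, Gamma_vuu = 0.000000, Gamma_vuv = 0.000000, Gamma_vvv = 0.000000; k3 = (-0.250000, 1.625000, 0.000000, 0.000000)
  k4: at (u, v) = (0.450000, 0.825000), (du/dtau, dv/dtau) = (-0.250000, 1.625000); Gamma_uuu = 0.000000, Gamma_uuv = 0.000000, Gamma_uvv = 0.000000, Gamma_vuu = 0.000000, Gamma_vuv = 0.000000, Gamma_vvv = 0.000000; k4 = (-0.250000, 1.625000, 0.000000, 0.000000)
  Y <- Y + (h/6)(k1 + 2k2 + 2k3 + k4): u = 0.4500, v = 0.8250, du/dtau = -0.2500, dv/dtau = 1.6250

Answer: u = 0.4500, v = 0.8250, du/dtau = -0.2500, dv/dtau = 1.6250


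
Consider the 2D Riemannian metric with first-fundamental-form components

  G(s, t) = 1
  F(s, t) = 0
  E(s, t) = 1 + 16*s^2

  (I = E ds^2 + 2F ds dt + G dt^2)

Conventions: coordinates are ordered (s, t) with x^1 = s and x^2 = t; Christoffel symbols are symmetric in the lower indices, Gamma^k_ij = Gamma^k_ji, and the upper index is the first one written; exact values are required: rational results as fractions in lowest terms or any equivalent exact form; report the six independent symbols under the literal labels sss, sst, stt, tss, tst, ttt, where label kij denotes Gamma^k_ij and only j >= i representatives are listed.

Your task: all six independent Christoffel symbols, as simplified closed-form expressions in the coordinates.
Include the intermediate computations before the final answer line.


E = 1 + 16*s^2; F = 0; G = 1
Gamma^k_ij = (1/2) g^{kl} (d_i g_jl + d_j g_il - d_l g_ij), with g^inv = (1/(EG-F^2)) [[G, -F], [-F, E]]
first partials: E_s = 32*s, E_t = 0, F_s = 0, F_t = 0, G_s = 0, G_t = 0
D = EG - F^2 = 1 + 16*s^2
expanded: Gamma^s_ss = (G E_s - 2F F_s + F E_t)/(2D), Gamma^s_st = (G E_t - F G_s)/(2D), Gamma^s_tt = (2G F_t - G G_s - F G_t)/(2D), Gamma^t_ss = (2E F_s - E E_t - F E_s)/(2D), Gamma^t_st = (E G_s - F E_t)/(2D), Gamma^t_tt = (E G_t - 2F F_t + F G_s)/(2D); substitute and cancel common factors

Answer: Gamma_sss = 16*s/(16*s^2 + 1), Gamma_sst = 0, Gamma_stt = 0, Gamma_tss = 0, Gamma_tst = 0, Gamma_ttt = 0


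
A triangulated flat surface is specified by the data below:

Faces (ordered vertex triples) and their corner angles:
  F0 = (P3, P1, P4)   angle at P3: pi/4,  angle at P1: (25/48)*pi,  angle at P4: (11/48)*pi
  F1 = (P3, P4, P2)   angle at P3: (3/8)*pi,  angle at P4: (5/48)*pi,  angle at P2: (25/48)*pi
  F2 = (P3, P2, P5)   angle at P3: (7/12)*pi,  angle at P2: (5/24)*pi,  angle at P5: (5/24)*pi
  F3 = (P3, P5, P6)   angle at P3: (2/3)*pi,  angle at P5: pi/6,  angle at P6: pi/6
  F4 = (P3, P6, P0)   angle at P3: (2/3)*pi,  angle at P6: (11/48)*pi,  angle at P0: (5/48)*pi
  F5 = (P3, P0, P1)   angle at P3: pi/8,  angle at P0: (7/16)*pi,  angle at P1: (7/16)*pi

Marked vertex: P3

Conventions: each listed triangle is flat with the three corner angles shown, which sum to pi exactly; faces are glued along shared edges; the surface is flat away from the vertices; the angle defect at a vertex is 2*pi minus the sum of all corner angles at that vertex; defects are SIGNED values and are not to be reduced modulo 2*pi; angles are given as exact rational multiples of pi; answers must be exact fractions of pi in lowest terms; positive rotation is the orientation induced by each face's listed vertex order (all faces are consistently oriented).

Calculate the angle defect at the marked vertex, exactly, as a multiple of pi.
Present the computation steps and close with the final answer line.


Sum of corner angles at P3: (8/3)*pi
defect = 2*pi - (8/3)*pi

Answer: defect(P3) = (-2/3)*pi


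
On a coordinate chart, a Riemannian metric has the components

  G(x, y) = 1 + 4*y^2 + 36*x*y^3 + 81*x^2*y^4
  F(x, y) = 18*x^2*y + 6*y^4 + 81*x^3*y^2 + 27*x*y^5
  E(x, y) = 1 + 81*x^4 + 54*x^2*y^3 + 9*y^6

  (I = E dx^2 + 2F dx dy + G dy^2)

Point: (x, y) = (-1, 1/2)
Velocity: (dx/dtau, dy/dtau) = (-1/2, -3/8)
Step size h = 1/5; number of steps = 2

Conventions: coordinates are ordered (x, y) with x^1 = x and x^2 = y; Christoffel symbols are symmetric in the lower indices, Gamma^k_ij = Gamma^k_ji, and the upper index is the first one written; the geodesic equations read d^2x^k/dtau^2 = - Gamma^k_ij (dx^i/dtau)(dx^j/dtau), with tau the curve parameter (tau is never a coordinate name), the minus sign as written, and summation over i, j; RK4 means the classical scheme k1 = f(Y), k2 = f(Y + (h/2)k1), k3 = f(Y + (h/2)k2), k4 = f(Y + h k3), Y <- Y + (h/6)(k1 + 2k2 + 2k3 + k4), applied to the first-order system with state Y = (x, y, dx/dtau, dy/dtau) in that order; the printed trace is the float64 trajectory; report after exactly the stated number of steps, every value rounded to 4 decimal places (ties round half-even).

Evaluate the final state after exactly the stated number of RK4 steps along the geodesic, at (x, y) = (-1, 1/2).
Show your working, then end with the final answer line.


f(Y) = (dx/dtau, dy/dtau, -Gamma^x_ij Y'^i Y'^j, -Gamma^y_ij Y'^i Y'^j) with the Gammas evaluated at the stage position; h = 0.200000; intermediate values shown to 6 dp
step 0: x = -1.0000, y = 0.5000, dx/dtau = -0.5000, dy/dtau = -0.3750
step 1:
  k1: at (x, y) = (-1.000000, 0.500000), (dx/dtau, dy/dtau) = (-0.500000, -0.375000); Gamma_xxx = -1.865607, Gamma_xxy = 0.233201, Gamma_xyy = -0.725514, Gamma_yxx = 0.248748, Gamma_yxy = -0.031093, Gamma_yyy = 0.096735; k1 = (-0.500000, -0.375000, 0.480977, -0.064130)
  k2: at (x, y) = (-1.050000, 0.462500), (dx/dtau, dy/dtau) = (-0.451902, -0.381413); Gamma_xxx = -1.811250, Gamma_xxy = 0.184494, Gamma_xyy = -0.646037, Gamma_yxx = 0.194327, Gamma_yxy = -0.019794, Gamma_yyy = 0.069312; k2 = (-0.451902, -0.381413, 0.400269, -0.042944)
  k3: at (x, y) = (-1.045190, 0.461859), (dx/dtau, dy/dtau) = (-0.459973, -0.379294); Gamma_xxx = -1.819147, Gamma_xxy = 0.185635, Gamma_xyy = -0.646801, Gamma_yxx = 0.194511, Gamma_yxy = -0.019849, Gamma_yyy = 0.069159; k3 = (-0.459973, -0.379294, 0.413164, -0.044177)
  k4: at (x, y) = (-1.091995, 0.424141), (dx/dtau, dy/dtau) = (-0.417367, -0.383835); Gamma_xxx = -1.766127, Gamma_xxy = 0.145476, Gamma_xyy = -0.569383, Gamma_yxx = 0.148194, Gamma_yxy = -0.012207, Gamma_yyy = 0.047776; k4 = (-0.417367, -0.383835, 0.344927, -0.028943)
  Y <- Y + (h/6)(k1 + 2k2 + 2k3 + k4): x = -1.0914, y = 0.4240, dx/dtau = -0.4182, dy/dtau = -0.3839
step 2:
  k1: at (x, y) = (-1.091371, 0.423992), (dx/dtau, dy/dtau) = (-0.418241, -0.383911); Gamma_xxx = -1.767125, Gamma_xxy = 0.145539, Gamma_xyy = -0.569337, Gamma_yxx = 0.148131, Gamma_yxy = -0.012200, Gamma_yyy = 0.047725; k1 = (-0.418241, -0.383911, 0.346291, -0.029028)
  k2: at (x, y) = (-1.133195, 0.385601), (dx/dtau, dy/dtau) = (-0.383612, -0.386813); Gamma_xxx = -1.719599, Gamma_xxy = 0.112815, Gamma_xyy = -0.494470, Gamma_yxx = 0.109257, Gamma_yxy = -0.007168, Gamma_yyy = 0.031417; k2 = (-0.383612, -0.386813, 0.293557, -0.018652)
  k3: at (x, y) = (-1.129732, 0.385310), (dx/dtau, dy/dtau) = (-0.388885, -0.385776); Gamma_xxx = -1.724655, Gamma_xxy = 0.113323, Gamma_xyy = -0.494904, Gamma_yxx = 0.109309, Gamma_yxy = -0.007182, Gamma_yyy = 0.031367; k3 = (-0.388885, -0.385776, 0.300474, -0.019044)
  k4: at (x, y) = (-1.169148, 0.346837), (dx/dtau, dy/dtau) = (-0.358146, -0.387719); Gamma_xxx = -1.678988, Gamma_xxy = 0.086377, Gamma_xyy = -0.422770, Gamma_yxx = 0.077296, Gamma_yxy = -0.003977, Gamma_yyy = 0.019463; k4 = (-0.358146, -0.387719, 0.254926, -0.011736)
  Y <- Y + (h/6)(k1 + 2k2 + 2k3 + k4): x = -1.1687, y = 0.3468, dx/dtau = -0.3586, dy/dtau = -0.3878

Answer: x = -1.1687, y = 0.3468, dx/dtau = -0.3586, dy/dtau = -0.3878


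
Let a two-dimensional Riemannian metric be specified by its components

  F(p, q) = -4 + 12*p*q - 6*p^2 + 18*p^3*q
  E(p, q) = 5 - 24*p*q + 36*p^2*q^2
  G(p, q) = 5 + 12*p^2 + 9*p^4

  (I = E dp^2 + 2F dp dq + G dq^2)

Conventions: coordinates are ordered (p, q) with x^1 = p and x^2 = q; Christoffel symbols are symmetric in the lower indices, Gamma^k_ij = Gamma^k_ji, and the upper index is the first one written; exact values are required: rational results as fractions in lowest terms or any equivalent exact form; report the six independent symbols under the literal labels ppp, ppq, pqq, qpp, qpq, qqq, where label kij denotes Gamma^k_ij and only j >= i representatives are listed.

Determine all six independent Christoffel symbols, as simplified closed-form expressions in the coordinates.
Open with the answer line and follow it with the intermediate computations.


Answer: Gamma_ppp = (12*p*q^2 - 4*q)/(3*p^4 + 12*p^2*q^2 + 4*p^2 - 8*p*q + 3), Gamma_ppq = (12*p^2*q - 4*p)/(3*p^4 + 12*p^2*q^2 + 4*p^2 - 8*p*q + 3), Gamma_pqq = 0, Gamma_qpp = (6*p^2*q + 4*q)/(3*p^4 + 12*p^2*q^2 + 4*p^2 - 8*p*q + 3), Gamma_qpq = (6*p^3 + 4*p)/(3*p^4 + 12*p^2*q^2 + 4*p^2 - 8*p*q + 3), Gamma_qqq = 0

E = 5 - 24*p*q + 36*p^2*q^2; F = -4 + 12*p*q - 6*p^2 + 18*p^3*q; G = 5 + 12*p^2 + 9*p^4
Gamma^k_ij = (1/2) g^{kl} (d_i g_jl + d_j g_il - d_l g_ij), with g^inv = (1/(EG-F^2)) [[G, -F], [-F, E]]
first partials: E_p = -24*q + 72*p*q^2, E_q = -24*p + 72*p^2*q, F_p = 12*q - 12*p + 54*p^2*q, F_q = 12*p + 18*p^3, G_p = 24*p + 36*p^3, G_q = 0
D = EG - F^2 = 9 - 24*p*q + 12*p^2 + 36*p^2*q^2 + 9*p^4
expanded: Gamma^p_pp = (G E_p - 2F F_p + F E_q)/(2D), Gamma^p_pq = (G E_q - F G_p)/(2D), Gamma^p_qq = (2G F_q - G G_p - F G_q)/(2D), Gamma^q_pp = (2E F_p - E E_q - F E_p)/(2D), Gamma^q_pq = (E G_p - F E_q)/(2D), Gamma^q_qq = (E G_q - 2F F_q + F G_p)/(2D); substitute and cancel common factors


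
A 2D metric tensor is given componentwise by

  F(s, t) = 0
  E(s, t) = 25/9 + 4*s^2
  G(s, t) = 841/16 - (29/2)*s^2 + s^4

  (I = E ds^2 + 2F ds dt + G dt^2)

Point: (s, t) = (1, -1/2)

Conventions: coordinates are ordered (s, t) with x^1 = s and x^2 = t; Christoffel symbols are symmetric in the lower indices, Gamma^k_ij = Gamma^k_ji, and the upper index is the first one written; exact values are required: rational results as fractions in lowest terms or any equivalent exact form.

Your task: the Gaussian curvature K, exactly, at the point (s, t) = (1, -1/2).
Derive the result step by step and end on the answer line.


E = 61/9, F = 0, G = 625/16, EG - F^2 = 38125/144 at the point
E_s = 8, E_t = 0, F_s = 0, F_t = 0, G_s = -25, G_t = 0
E_tt = 0, F_st = 0, G_ss = -17
Compute both Brioschi determinants and normalise by (EG - F^2)^2.
M1 = [[-E_tt/2 + F_st - G_ss/2, E_s/2, F_s - E_t/2], [F_t - G_s/2, E, F], [G_t/2, F, G]] = [[17/2, 4, 0], [25/2, 61/9, 0], [0, 0, 625/16]]; det M1 = 85625/288
M2 = [[0, E_t/2, G_s/2], [E_t/2, E, F], [G_s/2, F, G]] = [[0, 0, -25/2], [0, 61/9, 0], [-25/2, 0, 625/16]]; det M2 = -38125/36
det M1 - det M2 = 390625/288; K = 390625/288 / (38125/144)^2 = 72/3721

Answer: K = 72/3721


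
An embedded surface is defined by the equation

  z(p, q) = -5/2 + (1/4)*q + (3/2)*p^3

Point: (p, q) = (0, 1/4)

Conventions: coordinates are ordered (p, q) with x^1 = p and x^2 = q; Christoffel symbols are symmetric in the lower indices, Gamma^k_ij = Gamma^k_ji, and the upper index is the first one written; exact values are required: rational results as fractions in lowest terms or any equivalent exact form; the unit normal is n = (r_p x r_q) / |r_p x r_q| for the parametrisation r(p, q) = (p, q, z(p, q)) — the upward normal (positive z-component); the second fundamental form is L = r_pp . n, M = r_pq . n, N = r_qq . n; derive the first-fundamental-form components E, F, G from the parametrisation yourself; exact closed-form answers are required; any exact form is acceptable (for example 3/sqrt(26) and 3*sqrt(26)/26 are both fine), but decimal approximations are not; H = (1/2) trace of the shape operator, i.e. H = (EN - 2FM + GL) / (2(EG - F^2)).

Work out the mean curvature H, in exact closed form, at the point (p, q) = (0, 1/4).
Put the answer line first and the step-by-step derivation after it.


Answer: H = 0

z_p = 0, z_q = 1/4, z_pp = 0, z_pq = 0, z_qq = 0
E = 1, F = 0, G = 17/16; answer radicand W^2 = 17/16
unnormalised second-form numerators: l = 0, m = 0, n = 0; L = l/sqrt(17/16), and similarly M = m/sqrt(W^2), N = n/sqrt(W^2)
H = (E*n - 2*F*m + G*l) / (2*(EG - F^2)*sqrt(W^2)); E*n - 2*F*m + G*l = 0, EG - F^2 = 17/16, so H = (0)/sqrt(17/16)


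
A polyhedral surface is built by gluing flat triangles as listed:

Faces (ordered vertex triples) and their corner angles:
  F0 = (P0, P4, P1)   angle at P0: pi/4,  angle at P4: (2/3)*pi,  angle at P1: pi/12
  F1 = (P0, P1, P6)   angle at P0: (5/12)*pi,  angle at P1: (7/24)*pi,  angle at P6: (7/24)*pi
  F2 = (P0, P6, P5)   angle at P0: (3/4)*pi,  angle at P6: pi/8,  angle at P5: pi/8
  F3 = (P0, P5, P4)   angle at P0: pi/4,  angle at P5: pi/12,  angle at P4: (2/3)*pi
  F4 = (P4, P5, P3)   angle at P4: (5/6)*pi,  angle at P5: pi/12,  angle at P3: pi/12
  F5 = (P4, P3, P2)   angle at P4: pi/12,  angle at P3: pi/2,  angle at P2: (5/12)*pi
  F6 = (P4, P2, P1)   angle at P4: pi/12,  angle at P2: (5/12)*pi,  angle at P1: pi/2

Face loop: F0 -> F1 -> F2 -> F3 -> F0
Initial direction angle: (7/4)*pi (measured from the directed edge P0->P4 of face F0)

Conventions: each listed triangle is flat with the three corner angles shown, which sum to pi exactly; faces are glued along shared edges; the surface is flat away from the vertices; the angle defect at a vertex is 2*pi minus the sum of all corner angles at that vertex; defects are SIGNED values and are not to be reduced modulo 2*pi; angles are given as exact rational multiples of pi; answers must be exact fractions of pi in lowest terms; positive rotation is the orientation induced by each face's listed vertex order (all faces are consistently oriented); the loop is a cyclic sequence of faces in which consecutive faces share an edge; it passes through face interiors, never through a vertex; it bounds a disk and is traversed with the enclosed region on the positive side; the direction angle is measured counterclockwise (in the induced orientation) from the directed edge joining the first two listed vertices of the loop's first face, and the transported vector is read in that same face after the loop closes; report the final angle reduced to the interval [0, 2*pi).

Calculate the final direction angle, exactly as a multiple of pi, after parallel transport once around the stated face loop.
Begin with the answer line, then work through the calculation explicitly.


Answer: final direction angle = pi/12

enclosed vertex P0: corner angles sum to (5/3)*pi, defect = 2*pi - (5/3)*pi = pi/3
holonomy = initial angle + sum of enclosed defects (mod 2*pi), positive in the induced orientation
final angle = (7/4)*pi + pi/3 = pi/12 (mod 2*pi)


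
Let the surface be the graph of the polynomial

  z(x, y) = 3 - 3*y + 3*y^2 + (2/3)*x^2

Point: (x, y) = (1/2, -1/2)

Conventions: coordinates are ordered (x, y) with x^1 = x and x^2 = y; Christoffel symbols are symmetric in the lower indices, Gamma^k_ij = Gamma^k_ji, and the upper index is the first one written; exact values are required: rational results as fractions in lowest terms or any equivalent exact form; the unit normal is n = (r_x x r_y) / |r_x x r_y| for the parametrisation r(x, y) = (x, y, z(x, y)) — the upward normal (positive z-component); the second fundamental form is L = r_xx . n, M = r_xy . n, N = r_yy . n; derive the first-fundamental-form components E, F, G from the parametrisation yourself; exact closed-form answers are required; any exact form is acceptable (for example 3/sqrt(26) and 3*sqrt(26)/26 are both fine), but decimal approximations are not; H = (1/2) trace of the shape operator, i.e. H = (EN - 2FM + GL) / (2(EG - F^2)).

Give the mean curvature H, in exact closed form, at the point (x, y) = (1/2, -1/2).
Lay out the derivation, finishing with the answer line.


z_x = 2/3, z_y = -6, z_xx = 4/3, z_xy = 0, z_yy = 6
E = 13/9, F = -4, G = 37; answer radicand W^2 = 337/9
unnormalised second-form numerators: l = 4/3, m = 0, n = 6; L = l/sqrt(337/9), and similarly M = m/sqrt(W^2), N = n/sqrt(W^2)
H = (E*n - 2*F*m + G*l) / (2*(EG - F^2)*sqrt(W^2)); E*n - 2*F*m + G*l = 58, EG - F^2 = 337/9, so H = (261/337)/sqrt(337/9)

Answer: H = 783*sqrt(337)/113569


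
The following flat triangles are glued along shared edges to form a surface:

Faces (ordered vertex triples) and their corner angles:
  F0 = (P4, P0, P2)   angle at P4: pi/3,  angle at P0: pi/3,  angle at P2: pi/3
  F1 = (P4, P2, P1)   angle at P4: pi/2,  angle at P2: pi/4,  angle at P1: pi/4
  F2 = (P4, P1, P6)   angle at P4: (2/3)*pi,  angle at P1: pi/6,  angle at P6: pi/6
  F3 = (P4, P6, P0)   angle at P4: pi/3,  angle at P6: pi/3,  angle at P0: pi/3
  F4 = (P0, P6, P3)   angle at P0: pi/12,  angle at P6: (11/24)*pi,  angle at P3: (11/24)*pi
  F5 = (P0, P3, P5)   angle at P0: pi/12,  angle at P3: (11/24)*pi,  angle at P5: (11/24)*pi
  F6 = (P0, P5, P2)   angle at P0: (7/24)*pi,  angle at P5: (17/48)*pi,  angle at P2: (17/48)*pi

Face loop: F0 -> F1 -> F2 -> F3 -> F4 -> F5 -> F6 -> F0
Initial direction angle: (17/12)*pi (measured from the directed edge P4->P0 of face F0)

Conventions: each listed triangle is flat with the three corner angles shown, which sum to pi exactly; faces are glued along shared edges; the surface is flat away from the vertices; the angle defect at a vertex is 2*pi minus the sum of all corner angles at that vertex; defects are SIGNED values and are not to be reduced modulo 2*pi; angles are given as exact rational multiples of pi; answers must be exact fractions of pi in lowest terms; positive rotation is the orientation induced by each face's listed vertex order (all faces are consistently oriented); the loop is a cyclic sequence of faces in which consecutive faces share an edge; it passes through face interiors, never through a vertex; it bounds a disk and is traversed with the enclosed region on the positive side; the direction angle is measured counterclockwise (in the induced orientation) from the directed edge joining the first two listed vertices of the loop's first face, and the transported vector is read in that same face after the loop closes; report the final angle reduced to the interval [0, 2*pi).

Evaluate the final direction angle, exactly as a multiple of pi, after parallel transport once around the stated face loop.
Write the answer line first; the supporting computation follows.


Answer: final direction angle = (11/24)*pi

enclosed vertex P0: corner angles sum to (9/8)*pi, defect = 2*pi - (9/8)*pi = (7/8)*pi
enclosed vertex P4: corner angles sum to (11/6)*pi, defect = 2*pi - (11/6)*pi = pi/6
transport around the loop rotates by the sum of enclosed defects; add to the initial angle mod 2*pi
final angle = (17/12)*pi + (25/24)*pi = (11/24)*pi (mod 2*pi)


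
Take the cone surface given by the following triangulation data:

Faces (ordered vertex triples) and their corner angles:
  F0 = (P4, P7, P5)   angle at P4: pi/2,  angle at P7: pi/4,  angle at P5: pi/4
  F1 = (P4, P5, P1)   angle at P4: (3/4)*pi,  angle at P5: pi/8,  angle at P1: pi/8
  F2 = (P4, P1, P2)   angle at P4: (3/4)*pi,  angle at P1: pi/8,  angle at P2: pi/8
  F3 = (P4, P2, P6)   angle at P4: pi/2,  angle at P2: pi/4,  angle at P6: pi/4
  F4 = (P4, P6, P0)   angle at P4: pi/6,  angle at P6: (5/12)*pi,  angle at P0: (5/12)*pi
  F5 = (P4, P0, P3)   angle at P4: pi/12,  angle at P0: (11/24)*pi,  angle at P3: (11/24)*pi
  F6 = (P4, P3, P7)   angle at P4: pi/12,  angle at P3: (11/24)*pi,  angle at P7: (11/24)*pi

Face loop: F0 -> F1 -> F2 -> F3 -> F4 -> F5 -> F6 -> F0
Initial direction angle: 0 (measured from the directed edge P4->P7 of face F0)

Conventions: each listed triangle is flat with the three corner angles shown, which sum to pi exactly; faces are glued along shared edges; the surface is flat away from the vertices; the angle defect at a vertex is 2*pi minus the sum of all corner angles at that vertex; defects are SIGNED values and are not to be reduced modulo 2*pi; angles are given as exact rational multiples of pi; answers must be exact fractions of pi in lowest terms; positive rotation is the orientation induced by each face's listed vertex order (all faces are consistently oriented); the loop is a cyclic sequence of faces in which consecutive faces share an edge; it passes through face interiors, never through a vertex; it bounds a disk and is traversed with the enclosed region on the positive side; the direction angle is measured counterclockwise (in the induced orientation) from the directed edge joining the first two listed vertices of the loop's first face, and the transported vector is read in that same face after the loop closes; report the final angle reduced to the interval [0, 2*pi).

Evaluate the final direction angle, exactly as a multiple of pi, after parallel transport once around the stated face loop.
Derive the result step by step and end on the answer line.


enclosed vertex P4: corner angles sum to (17/6)*pi, defect = 2*pi - (17/6)*pi = (-5/6)*pi
transport around the loop rotates by the sum of enclosed defects; add to the initial angle mod 2*pi
final angle = 0 - (5/6)*pi = (7/6)*pi (mod 2*pi)

Answer: final direction angle = (7/6)*pi


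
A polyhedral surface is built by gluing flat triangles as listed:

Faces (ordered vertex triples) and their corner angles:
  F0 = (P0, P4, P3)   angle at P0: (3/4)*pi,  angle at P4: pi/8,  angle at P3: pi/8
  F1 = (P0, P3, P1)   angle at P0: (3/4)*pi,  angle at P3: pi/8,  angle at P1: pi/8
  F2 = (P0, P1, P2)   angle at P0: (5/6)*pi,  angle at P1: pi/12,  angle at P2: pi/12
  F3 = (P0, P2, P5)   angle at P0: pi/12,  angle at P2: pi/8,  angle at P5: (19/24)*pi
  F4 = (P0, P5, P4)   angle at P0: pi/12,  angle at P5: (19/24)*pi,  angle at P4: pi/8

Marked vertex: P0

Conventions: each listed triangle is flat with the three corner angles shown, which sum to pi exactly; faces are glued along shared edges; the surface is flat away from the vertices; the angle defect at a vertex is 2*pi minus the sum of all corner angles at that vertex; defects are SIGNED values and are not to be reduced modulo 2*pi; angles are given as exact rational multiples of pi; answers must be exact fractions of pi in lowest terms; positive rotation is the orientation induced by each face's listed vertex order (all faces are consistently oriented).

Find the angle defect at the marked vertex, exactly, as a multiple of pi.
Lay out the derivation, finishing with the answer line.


Sum of corner angles at P0: (5/2)*pi
defect = 2*pi - (5/2)*pi

Answer: defect(P0) = -pi/2


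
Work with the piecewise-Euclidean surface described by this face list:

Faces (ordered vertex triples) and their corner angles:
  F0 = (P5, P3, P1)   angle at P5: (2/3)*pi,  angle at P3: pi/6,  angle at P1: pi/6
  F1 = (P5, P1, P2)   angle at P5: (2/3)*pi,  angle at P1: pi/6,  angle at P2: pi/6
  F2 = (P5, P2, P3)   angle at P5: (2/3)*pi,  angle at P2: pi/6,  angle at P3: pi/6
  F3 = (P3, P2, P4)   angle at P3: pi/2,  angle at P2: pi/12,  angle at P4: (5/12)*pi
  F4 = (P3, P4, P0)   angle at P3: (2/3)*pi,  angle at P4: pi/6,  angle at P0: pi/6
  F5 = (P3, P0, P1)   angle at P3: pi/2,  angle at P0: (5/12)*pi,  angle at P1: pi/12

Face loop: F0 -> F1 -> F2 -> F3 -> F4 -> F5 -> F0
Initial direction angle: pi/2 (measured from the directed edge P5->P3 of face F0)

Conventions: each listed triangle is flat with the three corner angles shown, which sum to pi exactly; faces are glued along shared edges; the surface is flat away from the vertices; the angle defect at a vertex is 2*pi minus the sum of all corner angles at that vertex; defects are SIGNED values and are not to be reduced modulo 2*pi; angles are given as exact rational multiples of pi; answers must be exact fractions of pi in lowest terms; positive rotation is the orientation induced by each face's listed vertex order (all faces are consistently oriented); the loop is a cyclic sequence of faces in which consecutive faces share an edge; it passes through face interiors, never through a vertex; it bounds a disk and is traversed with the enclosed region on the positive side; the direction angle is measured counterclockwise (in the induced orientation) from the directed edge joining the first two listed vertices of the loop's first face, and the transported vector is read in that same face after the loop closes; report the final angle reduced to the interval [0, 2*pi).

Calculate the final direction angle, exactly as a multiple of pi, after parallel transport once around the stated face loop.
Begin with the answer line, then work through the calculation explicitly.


Answer: final direction angle = pi/2

enclosed vertex P3: corner angles sum to 2*pi, defect = 2*pi - 2*pi = 0
enclosed vertex P5: corner angles sum to 2*pi, defect = 2*pi - 2*pi = 0
the final direction is the initial angle plus the enclosed defects, taken mod 2*pi in the induced orientation
final angle = pi/2 + 0 = pi/2 (mod 2*pi)


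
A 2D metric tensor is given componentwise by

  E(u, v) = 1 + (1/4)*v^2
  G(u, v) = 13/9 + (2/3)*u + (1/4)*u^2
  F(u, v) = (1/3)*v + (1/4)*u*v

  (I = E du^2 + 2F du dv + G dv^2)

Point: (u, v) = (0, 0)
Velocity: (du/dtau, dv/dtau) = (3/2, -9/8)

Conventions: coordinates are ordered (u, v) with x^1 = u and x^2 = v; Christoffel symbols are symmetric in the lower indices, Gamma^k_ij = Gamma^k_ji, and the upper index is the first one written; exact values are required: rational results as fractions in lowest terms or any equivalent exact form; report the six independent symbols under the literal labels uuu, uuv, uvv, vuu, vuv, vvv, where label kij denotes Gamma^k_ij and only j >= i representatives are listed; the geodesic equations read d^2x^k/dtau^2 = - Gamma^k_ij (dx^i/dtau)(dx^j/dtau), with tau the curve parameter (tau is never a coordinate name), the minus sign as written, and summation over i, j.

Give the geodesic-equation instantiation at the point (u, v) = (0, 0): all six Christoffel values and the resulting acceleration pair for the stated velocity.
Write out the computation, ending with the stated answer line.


E = 1, F = 0, G = 13/9 at the point
E_u = 0, E_v = 0, F_u = 0, F_v = 1/3, G_u = 2/3, G_v = 0
EG - F^2 = 13/9;  g^inv = (9/13) * [[13/9, 0], [0, 1]]
first-kind symbols [ij,l] = (1/2)(d_i g_jl + d_j g_il - d_l g_ij): [uu,u] = E_u/2 = 0, [uu,v] = F_u - E_v/2 = 0, [uv,u] = E_v/2 = 0, [uv,v] = G_u/2 = 1/3, [vv,u] = F_v - G_u/2 = 0, [vv,v] = G_v/2 = 0
Gamma^u_ij = (G*[ij,u] - F*[ij,v])/(EG - F^2), Gamma^v_ij = (E*[ij,v] - F*[ij,u])/(EG - F^2)
Gamma_uuu = 0, Gamma_uuv = 0, Gamma_uvv = 0, Gamma_vuu = 0, Gamma_vuv = 3/13, Gamma_vvv = 0
d^2u/dtau^2 = -(Gamma_uuu*(3/2)^2 + 2*Gamma_uuv*(3/2)*(-9/8) + Gamma_uvv*(-9/8)^2) = 0
d^2v/dtau^2 = -(Gamma_vuu*(3/2)^2 + 2*Gamma_vuv*(3/2)*(-9/8) + Gamma_vvv*(-9/8)^2) = 81/104

Answer: Gamma_uuu = 0, Gamma_uuv = 0, Gamma_uvv = 0, Gamma_vuu = 0, Gamma_vuv = 3/13, Gamma_vvv = 0; accelerations (d^2u/dtau^2, d^2v/dtau^2) = (0, 81/104)


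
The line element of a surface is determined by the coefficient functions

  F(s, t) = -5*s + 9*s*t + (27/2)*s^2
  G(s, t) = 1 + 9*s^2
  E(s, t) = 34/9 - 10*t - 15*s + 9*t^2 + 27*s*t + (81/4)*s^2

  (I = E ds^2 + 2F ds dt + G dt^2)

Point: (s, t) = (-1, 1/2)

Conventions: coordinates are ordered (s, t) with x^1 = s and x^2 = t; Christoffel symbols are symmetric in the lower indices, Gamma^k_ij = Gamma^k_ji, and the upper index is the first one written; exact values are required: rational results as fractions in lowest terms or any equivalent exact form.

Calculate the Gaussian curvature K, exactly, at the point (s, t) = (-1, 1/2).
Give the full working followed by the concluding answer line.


E = 205/9, F = 14, G = 10, EG - F^2 = 286/9 at the point
E_s = -42, E_t = -28, F_s = -55/2, F_t = -9, G_s = -18, G_t = 0
E_tt = 18, F_st = 9, G_ss = 18
The intrinsic route: Brioschi's K = (det M1 - det M2)/(EG - F^2)^2.
M1 = [[-E_tt/2 + F_st - G_ss/2, E_s/2, F_s - E_t/2], [F_t - G_s/2, E, F], [G_t/2, F, G]] = [[-9, -21, -27/2], [0, 205/9, 14], [0, 14, 10]]; det M1 = -286
M2 = [[0, E_t/2, G_s/2], [E_t/2, E, F], [G_s/2, F, G]] = [[0, -14, -9], [-14, 205/9, 14], [-9, 14, 10]]; det M2 = -277
det M1 - det M2 = -9; K = -9 / (286/9)^2 = -729/81796

Answer: K = -729/81796


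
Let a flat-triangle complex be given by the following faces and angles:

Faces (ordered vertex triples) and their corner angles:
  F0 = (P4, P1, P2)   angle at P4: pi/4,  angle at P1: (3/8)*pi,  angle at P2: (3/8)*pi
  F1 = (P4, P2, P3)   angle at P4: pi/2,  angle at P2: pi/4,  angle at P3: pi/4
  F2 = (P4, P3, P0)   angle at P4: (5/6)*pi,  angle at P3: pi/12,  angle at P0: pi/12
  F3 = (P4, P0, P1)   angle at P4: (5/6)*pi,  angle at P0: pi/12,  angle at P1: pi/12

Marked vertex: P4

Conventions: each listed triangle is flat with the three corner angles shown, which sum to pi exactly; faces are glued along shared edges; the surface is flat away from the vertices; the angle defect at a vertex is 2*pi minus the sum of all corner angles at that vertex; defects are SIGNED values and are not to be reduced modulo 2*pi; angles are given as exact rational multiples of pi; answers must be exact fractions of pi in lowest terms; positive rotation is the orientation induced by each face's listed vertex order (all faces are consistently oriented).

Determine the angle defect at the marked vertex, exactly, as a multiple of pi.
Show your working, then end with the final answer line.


Sum of corner angles at P4: (29/12)*pi
defect = 2*pi - (29/12)*pi

Answer: defect(P4) = (-5/12)*pi
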